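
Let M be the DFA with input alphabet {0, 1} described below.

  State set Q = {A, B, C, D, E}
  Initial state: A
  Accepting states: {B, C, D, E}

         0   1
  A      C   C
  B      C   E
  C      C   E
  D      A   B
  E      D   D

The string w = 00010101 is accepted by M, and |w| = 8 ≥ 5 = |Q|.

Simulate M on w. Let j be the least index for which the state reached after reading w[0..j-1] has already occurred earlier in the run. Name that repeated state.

State sequence: A -0-> C -0-> C -0-> C -1-> E -0-> D -1-> B -0-> C -1-> E
First repeat at step 2: C was already visited.

The earliest repeat is at step j = 2: M is in C, which it already visited at step i = 1.

C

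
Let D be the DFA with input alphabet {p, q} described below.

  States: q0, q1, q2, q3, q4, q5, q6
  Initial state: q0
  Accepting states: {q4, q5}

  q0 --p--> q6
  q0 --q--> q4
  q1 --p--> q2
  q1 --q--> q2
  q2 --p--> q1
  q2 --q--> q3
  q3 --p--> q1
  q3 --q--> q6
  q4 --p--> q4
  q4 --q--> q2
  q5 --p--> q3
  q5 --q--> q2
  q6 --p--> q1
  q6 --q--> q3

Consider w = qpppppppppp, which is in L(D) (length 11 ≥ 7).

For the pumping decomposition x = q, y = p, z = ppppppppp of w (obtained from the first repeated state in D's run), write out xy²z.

xy^2z = q·p·p·ppppppppp = qppppppppppp.
Reading y = p takes D from q4 back to q4, so after x·y·y the machine is still in q4, and z then leads to the accepting state q4. Hence qppppppppppp ∈ L(D).

qppppppppppp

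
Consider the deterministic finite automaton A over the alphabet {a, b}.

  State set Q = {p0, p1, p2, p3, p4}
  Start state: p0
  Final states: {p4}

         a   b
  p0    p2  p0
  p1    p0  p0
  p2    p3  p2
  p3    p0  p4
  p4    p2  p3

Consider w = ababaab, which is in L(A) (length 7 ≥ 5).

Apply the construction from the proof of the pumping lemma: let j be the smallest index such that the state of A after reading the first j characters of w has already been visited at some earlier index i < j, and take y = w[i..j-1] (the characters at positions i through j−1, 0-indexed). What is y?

b

State sequence: p0 -a-> p2 -b-> p2 -a-> p3 -b-> p4 -a-> p2 -a-> p3 -b-> p4
First repeat at step 2: p2 was already visited.

So i = 1, j = 2, giving x = w[0:1] = a, y = w[1:2] = b, z = w[2:7] = abaab.
Check: |xy| = 2 ≤ 5 and |y| = 1 ≥ 1. Reading y takes A from p2 back to p2, so every xyⁱz is accepted.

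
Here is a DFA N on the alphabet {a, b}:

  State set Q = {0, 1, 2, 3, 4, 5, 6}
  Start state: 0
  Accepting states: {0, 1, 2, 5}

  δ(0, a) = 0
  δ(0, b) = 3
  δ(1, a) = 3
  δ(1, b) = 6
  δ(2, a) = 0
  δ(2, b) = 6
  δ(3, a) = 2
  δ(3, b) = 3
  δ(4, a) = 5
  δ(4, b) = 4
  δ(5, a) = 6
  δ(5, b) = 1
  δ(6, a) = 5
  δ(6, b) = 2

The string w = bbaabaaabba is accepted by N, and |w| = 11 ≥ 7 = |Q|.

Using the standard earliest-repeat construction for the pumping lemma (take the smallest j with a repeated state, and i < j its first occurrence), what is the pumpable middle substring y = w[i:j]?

b

State sequence: 0 -b-> 3 -b-> 3 -a-> 2 -a-> 0 -b-> 3 -a-> 2 -a-> 0 -a-> 0 -b-> 3 -b-> 3 -a-> 2
First repeat at step 2: 3 was already visited.

So i = 1, j = 2, giving x = w[0:1] = b, y = w[1:2] = b, z = w[2:11] = aabaaabba.
Check: |xy| = 2 ≤ 7 and |y| = 1 ≥ 1. Reading y takes N from 3 back to 3, so every xyⁱz is accepted.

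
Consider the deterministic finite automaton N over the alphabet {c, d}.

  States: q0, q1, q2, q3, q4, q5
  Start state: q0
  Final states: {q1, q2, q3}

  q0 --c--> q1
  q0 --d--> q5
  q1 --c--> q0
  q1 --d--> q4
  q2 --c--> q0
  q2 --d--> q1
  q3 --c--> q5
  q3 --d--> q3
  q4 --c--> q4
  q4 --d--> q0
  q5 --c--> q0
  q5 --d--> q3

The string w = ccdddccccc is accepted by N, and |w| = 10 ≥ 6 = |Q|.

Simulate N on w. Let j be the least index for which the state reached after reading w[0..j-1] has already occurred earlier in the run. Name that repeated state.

State sequence: q0 -c-> q1 -c-> q0 -d-> q5 -d-> q3 -d-> q3 -c-> q5 -c-> q0 -c-> q1 -c-> q0 -c-> q1
First repeat at step 2: q0 was already visited.

The earliest repeat is at step j = 2: N is in q0, which it already visited at step i = 0.
With |Q| = 6, pigeonhole forces a state repeat no later than step 6; the substring read between the first and second visits to that state can be pumped.

q0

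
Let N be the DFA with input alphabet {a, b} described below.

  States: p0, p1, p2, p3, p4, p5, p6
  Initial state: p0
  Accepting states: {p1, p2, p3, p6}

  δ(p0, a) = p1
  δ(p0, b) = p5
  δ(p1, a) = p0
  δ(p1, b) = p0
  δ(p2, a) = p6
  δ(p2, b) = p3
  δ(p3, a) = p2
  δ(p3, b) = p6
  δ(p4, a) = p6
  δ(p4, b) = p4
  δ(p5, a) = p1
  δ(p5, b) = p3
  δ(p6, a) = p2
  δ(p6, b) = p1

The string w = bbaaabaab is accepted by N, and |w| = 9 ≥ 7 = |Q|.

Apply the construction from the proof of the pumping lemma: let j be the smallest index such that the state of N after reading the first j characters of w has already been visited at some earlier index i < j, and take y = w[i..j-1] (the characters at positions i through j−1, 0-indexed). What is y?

aa

Run of N on w = b b a a a b a a b:
  step 0: p0  (start)
  step 1: p5  (read b: p0→p5)
  step 2: p3  (read b: p5→p3)
  step 3: p2  (read a: p3→p2)
  step 4: p6  (read a: p2→p6)
  step 5: p2  (read a: p6→p2)   ← first repeat (p2 seen earlier)
  step 6: p3  (read b: p2→p3)
  step 7: p2  (read a: p3→p2)
  step 8: p6  (read a: p2→p6)
  step 9: p1  (read b: p6→p1)

So i = 3, j = 5, giving x = w[0:3] = bba, y = w[3:5] = aa, z = w[5:9] = baab.
Check: |xy| = 5 ≤ 7 and |y| = 2 ≥ 1. Reading y takes N from p2 back to p2, so every xyⁱz is accepted.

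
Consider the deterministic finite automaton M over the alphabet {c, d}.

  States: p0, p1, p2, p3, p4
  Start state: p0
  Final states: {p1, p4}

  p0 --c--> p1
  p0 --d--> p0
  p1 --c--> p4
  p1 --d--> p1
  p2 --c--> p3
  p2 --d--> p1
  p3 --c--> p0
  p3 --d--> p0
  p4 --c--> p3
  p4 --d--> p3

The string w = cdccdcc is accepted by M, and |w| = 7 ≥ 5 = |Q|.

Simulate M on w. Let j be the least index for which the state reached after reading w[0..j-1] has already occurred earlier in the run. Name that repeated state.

Run of M on w = c d c c d c c:
  step 0: p0  (start)
  step 1: p1  (read c: p0→p1)
  step 2: p1  (read d: p1→p1)   ← first repeat (p1 seen earlier)
  step 3: p4  (read c: p1→p4)
  step 4: p3  (read c: p4→p3)
  step 5: p0  (read d: p3→p0)
  step 6: p1  (read c: p0→p1)
  step 7: p4  (read c: p1→p4)

The earliest repeat is at step j = 2: M is in p1, which it already visited at step i = 1.
The DFA has 5 states, so the proof of the pumping lemma guarantees a repeated state among the first 5+1 visited; the segment between the two visits is the pumpable y.

p1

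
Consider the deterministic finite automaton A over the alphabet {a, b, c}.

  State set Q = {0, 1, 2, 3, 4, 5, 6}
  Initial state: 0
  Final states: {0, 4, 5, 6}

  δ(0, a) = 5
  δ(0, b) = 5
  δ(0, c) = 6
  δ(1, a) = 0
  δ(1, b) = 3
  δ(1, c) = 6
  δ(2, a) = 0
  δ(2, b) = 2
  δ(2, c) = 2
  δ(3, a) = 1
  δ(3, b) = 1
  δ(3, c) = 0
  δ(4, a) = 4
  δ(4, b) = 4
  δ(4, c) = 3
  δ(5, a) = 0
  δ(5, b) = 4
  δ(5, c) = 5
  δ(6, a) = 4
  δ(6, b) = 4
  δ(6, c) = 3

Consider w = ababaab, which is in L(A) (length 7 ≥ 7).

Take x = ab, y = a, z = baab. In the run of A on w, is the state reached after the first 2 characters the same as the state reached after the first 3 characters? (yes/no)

yes

State sequence: 0 -a-> 5 -b-> 4 -a-> 4

After x (step 2): 4. After xy (step 3): 4.
They match, so y = a drives A around a cycle from 4 back to itself; pumping y any number of times keeps A in 4 before reading z, and xyⁱz ∈ L(A) for every i ≥ 0.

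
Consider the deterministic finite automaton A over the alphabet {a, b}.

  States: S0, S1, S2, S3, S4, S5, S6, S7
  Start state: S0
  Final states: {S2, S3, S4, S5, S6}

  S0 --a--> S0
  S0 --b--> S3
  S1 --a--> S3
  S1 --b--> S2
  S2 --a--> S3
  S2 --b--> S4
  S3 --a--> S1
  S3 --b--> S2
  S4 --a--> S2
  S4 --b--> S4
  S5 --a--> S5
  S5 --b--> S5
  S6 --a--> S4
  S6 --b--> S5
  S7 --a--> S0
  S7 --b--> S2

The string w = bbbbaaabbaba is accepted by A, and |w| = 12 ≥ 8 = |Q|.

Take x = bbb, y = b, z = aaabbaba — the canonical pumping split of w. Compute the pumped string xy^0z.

bbbaaabbaba

xy⁰z = xz = bbb·aaabbaba = bbbaaabbaba.
Reading y = b takes A from S4 back to S4, so after x the machine is still in S4, and z then leads to the accepting state S2. Hence bbbaaabbaba ∈ L(A).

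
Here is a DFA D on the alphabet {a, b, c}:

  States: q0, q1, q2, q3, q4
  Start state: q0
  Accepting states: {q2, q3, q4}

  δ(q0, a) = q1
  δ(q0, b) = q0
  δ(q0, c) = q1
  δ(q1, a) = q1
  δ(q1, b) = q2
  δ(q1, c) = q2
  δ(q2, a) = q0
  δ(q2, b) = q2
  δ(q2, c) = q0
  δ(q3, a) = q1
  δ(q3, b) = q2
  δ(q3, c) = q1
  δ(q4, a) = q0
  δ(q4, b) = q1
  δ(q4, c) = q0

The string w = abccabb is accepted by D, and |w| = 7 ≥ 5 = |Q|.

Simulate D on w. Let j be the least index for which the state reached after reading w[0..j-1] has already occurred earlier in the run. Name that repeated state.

State sequence: q0 -a-> q1 -b-> q2 -c-> q0 -c-> q1 -a-> q1 -b-> q2 -b-> q2
First repeat at step 3: q0 was already visited.

The earliest repeat is at step j = 3: D is in q0, which it already visited at step i = 0.
Pumping length from the standard proof: p = 5 (the number of states). The repeated state found above gives |xy| = j ≤ 5 and |y| = j − i ≥ 1.

q0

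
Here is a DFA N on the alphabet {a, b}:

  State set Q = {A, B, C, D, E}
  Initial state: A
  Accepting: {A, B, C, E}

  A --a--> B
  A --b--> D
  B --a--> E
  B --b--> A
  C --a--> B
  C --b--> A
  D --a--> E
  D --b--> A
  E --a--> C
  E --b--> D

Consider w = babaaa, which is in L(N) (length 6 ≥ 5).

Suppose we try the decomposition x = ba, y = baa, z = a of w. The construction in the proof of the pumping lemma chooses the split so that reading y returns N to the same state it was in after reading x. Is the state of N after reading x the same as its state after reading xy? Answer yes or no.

no

Run of N on the first 5 characters of w = b a b a a:
  step 0: A  (start)
  step 1: D  (read b: A→D)
  step 2: E  (read a: D→E)
  step 3: D  (read b: E→D)
  step 4: E  (read a: D→E)
  step 5: C  (read a: E→C)

After x (step 2): E. After xy (step 5): C.
They differ (E ≠ C), so y is not a cycle from the state after x; this split is not the one the pumping-lemma construction produces, and pumping y need not keep the string in L(N).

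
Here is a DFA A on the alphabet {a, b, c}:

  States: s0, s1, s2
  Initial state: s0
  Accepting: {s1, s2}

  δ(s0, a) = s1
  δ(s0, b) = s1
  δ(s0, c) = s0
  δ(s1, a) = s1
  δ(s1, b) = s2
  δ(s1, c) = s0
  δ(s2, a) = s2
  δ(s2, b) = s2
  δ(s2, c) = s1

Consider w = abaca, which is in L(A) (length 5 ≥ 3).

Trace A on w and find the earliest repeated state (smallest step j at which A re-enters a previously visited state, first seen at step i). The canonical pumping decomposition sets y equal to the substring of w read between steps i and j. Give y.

a

Run of A on w = a b a c a:
  step 0: s0  (start)
  step 1: s1  (read a: s0→s1)
  step 2: s2  (read b: s1→s2)
  step 3: s2  (read a: s2→s2)   ← first repeat (s2 seen earlier)
  step 4: s1  (read c: s2→s1)
  step 5: s1  (read a: s1→s1)

So i = 2, j = 3, giving x = w[0:2] = ab, y = w[2:3] = a, z = w[3:5] = ca.
Check: |xy| = 3 ≤ 3 and |y| = 1 ≥ 1. Reading y takes A from s2 back to s2, so every xyⁱz is accepted.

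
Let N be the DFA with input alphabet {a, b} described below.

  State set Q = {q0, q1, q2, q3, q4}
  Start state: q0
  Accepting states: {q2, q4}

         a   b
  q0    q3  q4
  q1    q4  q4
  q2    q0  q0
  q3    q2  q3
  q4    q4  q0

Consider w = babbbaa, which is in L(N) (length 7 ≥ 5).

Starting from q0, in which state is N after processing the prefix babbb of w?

q0

State sequence: q0 -b-> q4 -a-> q4 -b-> q0 -b-> q4 -b-> q0

After reading 5 characters, N is in state q0.
(This kind of state-tracing is the core of the pumping-lemma construction: with 5 states, pigeonhole forces a repeat within the first 5 steps.)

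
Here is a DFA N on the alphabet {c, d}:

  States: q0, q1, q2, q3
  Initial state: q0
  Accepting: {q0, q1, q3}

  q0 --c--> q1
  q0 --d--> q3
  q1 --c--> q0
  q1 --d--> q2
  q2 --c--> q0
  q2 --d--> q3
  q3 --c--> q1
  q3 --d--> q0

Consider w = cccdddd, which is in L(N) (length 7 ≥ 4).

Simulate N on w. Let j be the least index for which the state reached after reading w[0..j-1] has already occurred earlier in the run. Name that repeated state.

Run of N on w = c c c d d d d:
  step 0: q0  (start)
  step 1: q1  (read c: q0→q1)
  step 2: q0  (read c: q1→q0)   ← first repeat (q0 seen earlier)
  step 3: q1  (read c: q0→q1)
  step 4: q2  (read d: q1→q2)
  step 5: q3  (read d: q2→q3)
  step 6: q0  (read d: q3→q0)
  step 7: q3  (read d: q0→q3)

The earliest repeat is at step j = 2: N is in q0, which it already visited at step i = 0.

q0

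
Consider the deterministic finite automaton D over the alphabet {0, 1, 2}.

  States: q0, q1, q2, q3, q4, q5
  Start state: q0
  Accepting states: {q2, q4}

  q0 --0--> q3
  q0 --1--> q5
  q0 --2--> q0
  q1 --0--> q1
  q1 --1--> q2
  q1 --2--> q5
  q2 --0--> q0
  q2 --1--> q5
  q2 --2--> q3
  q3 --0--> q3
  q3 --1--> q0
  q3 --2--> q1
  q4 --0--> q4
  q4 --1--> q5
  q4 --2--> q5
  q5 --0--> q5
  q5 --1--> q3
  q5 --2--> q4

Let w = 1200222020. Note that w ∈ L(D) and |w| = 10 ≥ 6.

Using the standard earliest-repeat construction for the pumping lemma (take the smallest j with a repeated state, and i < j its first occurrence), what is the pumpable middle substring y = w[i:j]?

0

Run of D on w = 1 2 0 0 2 2 2 0 2 0:
  step 0: q0  (start)
  step 1: q5  (read 1: q0→q5)
  step 2: q4  (read 2: q5→q4)
  step 3: q4  (read 0: q4→q4)   ← first repeat (q4 seen earlier)
  step 4: q4  (read 0: q4→q4)
  step 5: q5  (read 2: q4→q5)
  step 6: q4  (read 2: q5→q4)
  step 7: q5  (read 2: q4→q5)
  step 8: q5  (read 0: q5→q5)
  step 9: q4  (read 2: q5→q4)
  step 10: q4  (read 0: q4→q4)

So i = 2, j = 3, giving x = w[0:2] = 12, y = w[2:3] = 0, z = w[3:10] = 0222020.
Check: |xy| = 3 ≤ 6 and |y| = 1 ≥ 1. Reading y takes D from q4 back to q4, so every xyⁱz is accepted.
Since D has 6 states, any run of length ≥ 6 visits 6+1 states, so by pigeonhole some state repeats within the first 6 steps — that repeat gives the pumpable loop.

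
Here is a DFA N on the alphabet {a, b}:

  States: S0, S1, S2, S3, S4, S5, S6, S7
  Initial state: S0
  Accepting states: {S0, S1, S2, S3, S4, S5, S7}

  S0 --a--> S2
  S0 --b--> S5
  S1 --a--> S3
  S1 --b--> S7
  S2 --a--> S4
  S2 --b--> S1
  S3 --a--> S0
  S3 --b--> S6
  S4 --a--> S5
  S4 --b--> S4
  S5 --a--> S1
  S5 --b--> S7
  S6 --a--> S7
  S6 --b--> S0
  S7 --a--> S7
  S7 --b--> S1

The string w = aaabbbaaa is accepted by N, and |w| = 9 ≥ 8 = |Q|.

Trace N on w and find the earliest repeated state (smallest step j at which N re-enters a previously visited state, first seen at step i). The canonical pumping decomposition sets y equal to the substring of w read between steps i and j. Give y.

Run of N on w = a a a b b b a a a:
  step 0: S0  (start)
  step 1: S2  (read a: S0→S2)
  step 2: S4  (read a: S2→S4)
  step 3: S5  (read a: S4→S5)
  step 4: S7  (read b: S5→S7)
  step 5: S1  (read b: S7→S1)
  step 6: S7  (read b: S1→S7)   ← first repeat (S7 seen earlier)
  step 7: S7  (read a: S7→S7)
  step 8: S7  (read a: S7→S7)
  step 9: S7  (read a: S7→S7)

So i = 4, j = 6, giving x = w[0:4] = aaab, y = w[4:6] = bb, z = w[6:9] = aaa.
Check: |xy| = 6 ≤ 8 and |y| = 2 ≥ 1. Reading y takes N from S7 back to S7, so every xyⁱz is accepted.

bb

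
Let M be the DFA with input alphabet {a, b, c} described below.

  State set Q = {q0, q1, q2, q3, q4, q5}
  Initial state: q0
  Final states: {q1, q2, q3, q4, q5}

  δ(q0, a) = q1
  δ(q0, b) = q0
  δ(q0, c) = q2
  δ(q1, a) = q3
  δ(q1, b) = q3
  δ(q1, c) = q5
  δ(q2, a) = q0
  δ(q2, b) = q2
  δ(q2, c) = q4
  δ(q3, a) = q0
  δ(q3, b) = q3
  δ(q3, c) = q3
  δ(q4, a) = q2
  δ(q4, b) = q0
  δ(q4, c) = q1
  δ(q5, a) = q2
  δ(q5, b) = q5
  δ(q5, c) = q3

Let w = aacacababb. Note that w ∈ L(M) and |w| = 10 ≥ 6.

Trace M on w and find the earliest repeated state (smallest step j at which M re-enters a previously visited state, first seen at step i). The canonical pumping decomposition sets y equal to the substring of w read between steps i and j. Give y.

c

Run of M on w = a a c a c a b a b b:
  step 0: q0  (start)
  step 1: q1  (read a: q0→q1)
  step 2: q3  (read a: q1→q3)
  step 3: q3  (read c: q3→q3)   ← first repeat (q3 seen earlier)
  step 4: q0  (read a: q3→q0)
  step 5: q2  (read c: q0→q2)
  step 6: q0  (read a: q2→q0)
  step 7: q0  (read b: q0→q0)
  step 8: q1  (read a: q0→q1)
  step 9: q3  (read b: q1→q3)
  step 10: q3  (read b: q3→q3)

So i = 2, j = 3, giving x = w[0:2] = aa, y = w[2:3] = c, z = w[3:10] = acababb.
Check: |xy| = 3 ≤ 6 and |y| = 1 ≥ 1. Reading y takes M from q3 back to q3, so every xyⁱz is accepted.
Pumping length from the standard proof: p = 6 (the number of states). The repeated state found above gives |xy| = j ≤ 6 and |y| = j − i ≥ 1.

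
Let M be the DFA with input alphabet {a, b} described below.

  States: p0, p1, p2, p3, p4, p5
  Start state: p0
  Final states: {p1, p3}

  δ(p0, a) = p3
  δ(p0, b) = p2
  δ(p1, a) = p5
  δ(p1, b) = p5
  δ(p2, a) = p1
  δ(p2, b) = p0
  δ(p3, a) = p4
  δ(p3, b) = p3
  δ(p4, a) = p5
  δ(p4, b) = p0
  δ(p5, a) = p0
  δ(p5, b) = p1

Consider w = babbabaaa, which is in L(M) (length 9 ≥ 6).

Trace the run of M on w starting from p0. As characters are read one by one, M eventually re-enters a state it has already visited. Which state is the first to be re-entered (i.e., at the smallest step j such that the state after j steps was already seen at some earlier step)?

p1

Run of M on w = b a b b a b a a a:
  step 0: p0  (start)
  step 1: p2  (read b: p0→p2)
  step 2: p1  (read a: p2→p1)
  step 3: p5  (read b: p1→p5)
  step 4: p1  (read b: p5→p1)   ← first repeat (p1 seen earlier)
  step 5: p5  (read a: p1→p5)
  step 6: p1  (read b: p5→p1)
  step 7: p5  (read a: p1→p5)
  step 8: p0  (read a: p5→p0)
  step 9: p3  (read a: p0→p3)

The earliest repeat is at step j = 4: M is in p1, which it already visited at step i = 2.
Pumping length from the standard proof: p = 6 (the number of states). The repeated state found above gives |xy| = j ≤ 6 and |y| = j − i ≥ 1.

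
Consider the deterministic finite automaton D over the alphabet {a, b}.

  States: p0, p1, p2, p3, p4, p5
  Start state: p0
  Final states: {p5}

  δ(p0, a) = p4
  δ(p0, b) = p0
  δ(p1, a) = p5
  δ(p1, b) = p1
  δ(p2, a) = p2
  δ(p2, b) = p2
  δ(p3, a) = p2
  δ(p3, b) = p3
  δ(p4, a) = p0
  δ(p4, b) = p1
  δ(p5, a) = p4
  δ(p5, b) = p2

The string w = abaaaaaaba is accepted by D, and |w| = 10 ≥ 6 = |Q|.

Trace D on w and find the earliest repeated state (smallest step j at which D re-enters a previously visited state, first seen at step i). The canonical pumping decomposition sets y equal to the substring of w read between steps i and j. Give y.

baa

Run of D on w = a b a a a a a a b a:
  step 0: p0  (start)
  step 1: p4  (read a: p0→p4)
  step 2: p1  (read b: p4→p1)
  step 3: p5  (read a: p1→p5)
  step 4: p4  (read a: p5→p4)   ← first repeat (p4 seen earlier)
  step 5: p0  (read a: p4→p0)
  step 6: p4  (read a: p0→p4)
  step 7: p0  (read a: p4→p0)
  step 8: p4  (read a: p0→p4)
  step 9: p1  (read b: p4→p1)
  step 10: p5  (read a: p1→p5)

So i = 1, j = 4, giving x = w[0:1] = a, y = w[1:4] = baa, z = w[4:10] = aaaaba.
Check: |xy| = 4 ≤ 6 and |y| = 3 ≥ 1. Reading y takes D from p4 back to p4, so every xyⁱz is accepted.
Pumping length from the standard proof: p = 6 (the number of states). The repeated state found above gives |xy| = j ≤ 6 and |y| = j − i ≥ 1.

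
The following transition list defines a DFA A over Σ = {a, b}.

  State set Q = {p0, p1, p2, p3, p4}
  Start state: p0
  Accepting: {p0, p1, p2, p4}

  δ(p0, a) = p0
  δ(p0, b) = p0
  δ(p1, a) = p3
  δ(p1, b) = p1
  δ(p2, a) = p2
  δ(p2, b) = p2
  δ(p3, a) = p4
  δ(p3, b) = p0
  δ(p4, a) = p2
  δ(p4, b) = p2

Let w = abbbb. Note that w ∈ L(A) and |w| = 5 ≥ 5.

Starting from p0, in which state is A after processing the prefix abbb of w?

p0

Run of A on the first 4 characters of w = a b b b:
  step 0: p0  (start)
  step 1: p0  (read a: p0→p0)
  step 2: p0  (read b: p0→p0)
  step 3: p0  (read b: p0→p0)
  step 4: p0  (read b: p0→p0)

After reading 4 characters, A is in state p0.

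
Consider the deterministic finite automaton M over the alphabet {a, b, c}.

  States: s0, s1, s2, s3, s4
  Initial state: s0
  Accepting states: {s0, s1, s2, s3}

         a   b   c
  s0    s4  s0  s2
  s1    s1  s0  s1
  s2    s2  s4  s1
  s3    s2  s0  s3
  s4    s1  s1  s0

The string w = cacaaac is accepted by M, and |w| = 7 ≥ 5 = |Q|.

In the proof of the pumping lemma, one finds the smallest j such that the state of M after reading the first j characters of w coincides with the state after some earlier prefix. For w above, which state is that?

Run of M on w = c a c a a a c:
  step 0: s0  (start)
  step 1: s2  (read c: s0→s2)
  step 2: s2  (read a: s2→s2)   ← first repeat (s2 seen earlier)
  step 3: s1  (read c: s2→s1)
  step 4: s1  (read a: s1→s1)
  step 5: s1  (read a: s1→s1)
  step 6: s1  (read a: s1→s1)
  step 7: s1  (read c: s1→s1)

The earliest repeat is at step j = 2: M is in s2, which it already visited at step i = 1.
The DFA has 5 states, so the proof of the pumping lemma guarantees a repeated state among the first 5+1 visited; the segment between the two visits is the pumpable y.

s2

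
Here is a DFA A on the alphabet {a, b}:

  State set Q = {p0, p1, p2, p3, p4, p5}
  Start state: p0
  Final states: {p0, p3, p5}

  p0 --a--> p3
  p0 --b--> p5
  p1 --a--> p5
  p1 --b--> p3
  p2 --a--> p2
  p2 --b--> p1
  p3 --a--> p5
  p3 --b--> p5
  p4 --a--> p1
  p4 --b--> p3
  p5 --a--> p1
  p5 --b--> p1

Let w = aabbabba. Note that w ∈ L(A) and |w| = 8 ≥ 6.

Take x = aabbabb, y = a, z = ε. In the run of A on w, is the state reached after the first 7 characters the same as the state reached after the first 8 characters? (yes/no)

no

Run of A on the first 8 characters of w = a a b b a b b a:
  step 0: p0  (start)
  step 1: p3  (read a: p0→p3)
  step 2: p5  (read a: p3→p5)
  step 3: p1  (read b: p5→p1)
  step 4: p3  (read b: p1→p3)
  step 5: p5  (read a: p3→p5)
  step 6: p1  (read b: p5→p1)
  step 7: p3  (read b: p1→p3)
  step 8: p5  (read a: p3→p5)

After x (step 7): p3. After xy (step 8): p5.
They differ (p3 ≠ p5), so y is not a cycle from the state after x; this split is not the one the pumping-lemma construction produces, and pumping y need not keep the string in L(A).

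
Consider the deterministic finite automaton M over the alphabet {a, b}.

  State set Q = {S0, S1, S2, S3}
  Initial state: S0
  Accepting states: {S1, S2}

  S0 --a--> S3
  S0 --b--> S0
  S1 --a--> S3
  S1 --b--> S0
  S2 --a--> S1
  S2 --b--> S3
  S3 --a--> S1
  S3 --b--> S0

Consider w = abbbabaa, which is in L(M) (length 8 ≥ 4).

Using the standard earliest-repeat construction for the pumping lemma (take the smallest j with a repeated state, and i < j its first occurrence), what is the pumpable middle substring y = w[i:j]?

State sequence: S0 -a-> S3 -b-> S0 -b-> S0 -b-> S0 -a-> S3 -b-> S0 -a-> S3 -a-> S1
First repeat at step 2: S0 was already visited.

So i = 0, j = 2, giving x = w[0:0] = ε, y = w[0:2] = ab, z = w[2:8] = bbabaa.
Check: |xy| = 2 ≤ 4 and |y| = 2 ≥ 1. Reading y takes M from S0 back to S0, so every xyⁱz is accepted.
The DFA has 4 states, so the proof of the pumping lemma guarantees a repeated state among the first 4+1 visited; the segment between the two visits is the pumpable y.

ab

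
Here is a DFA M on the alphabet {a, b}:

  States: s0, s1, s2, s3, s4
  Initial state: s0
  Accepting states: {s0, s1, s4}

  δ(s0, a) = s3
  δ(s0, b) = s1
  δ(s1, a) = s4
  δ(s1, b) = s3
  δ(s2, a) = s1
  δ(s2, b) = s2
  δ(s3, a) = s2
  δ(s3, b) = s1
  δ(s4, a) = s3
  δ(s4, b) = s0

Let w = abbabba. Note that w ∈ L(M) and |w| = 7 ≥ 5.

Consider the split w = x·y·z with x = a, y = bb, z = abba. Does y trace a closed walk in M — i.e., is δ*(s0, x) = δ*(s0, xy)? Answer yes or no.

Run of M on the first 3 characters of w = a b b:
  step 0: s0  (start)
  step 1: s3  (read a: s0→s3)
  step 2: s1  (read b: s3→s1)
  step 3: s3  (read b: s1→s3)

After x (step 1): s3. After xy (step 3): s3.
They match, so y = bb drives M around a cycle from s3 back to itself; pumping y any number of times keeps M in s3 before reading z, and xyⁱz ∈ L(M) for every i ≥ 0.

yes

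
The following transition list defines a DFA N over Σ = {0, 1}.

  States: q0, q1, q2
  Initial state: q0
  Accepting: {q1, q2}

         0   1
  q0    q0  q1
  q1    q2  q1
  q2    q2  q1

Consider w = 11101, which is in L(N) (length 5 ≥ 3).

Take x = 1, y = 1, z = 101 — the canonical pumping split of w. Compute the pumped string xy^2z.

xy^2z = 1·1·1·101 = 111101.
Reading y = 1 takes N from q1 back to q1, so after x·y·y the machine is still in q1, and z then leads to the accepting state q1. Hence 111101 ∈ L(N).

111101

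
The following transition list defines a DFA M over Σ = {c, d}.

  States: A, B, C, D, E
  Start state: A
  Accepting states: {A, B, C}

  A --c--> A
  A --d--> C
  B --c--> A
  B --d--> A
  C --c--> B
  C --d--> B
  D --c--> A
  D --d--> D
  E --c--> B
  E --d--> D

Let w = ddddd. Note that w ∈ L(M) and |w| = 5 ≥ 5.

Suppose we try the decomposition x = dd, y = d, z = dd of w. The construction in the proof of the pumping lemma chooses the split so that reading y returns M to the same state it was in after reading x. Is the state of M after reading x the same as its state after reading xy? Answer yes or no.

no

Run of M on the first 3 characters of w = d d d:
  step 0: A  (start)
  step 1: C  (read d: A→C)
  step 2: B  (read d: C→B)
  step 3: A  (read d: B→A)

After x (step 2): B. After xy (step 3): A.
They differ (B ≠ A), so y is not a cycle from the state after x; this split is not the one the pumping-lemma construction produces, and pumping y need not keep the string in L(M).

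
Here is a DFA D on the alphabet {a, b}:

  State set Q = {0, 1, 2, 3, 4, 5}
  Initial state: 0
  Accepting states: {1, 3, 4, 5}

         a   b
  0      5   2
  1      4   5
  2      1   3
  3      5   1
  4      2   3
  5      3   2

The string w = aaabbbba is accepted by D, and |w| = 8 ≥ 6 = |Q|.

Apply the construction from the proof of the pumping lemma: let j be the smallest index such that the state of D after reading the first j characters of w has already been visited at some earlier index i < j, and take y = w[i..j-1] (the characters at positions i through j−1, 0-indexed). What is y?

Run of D on w = a a a b b b b a:
  step 0: 0  (start)
  step 1: 5  (read a: 0→5)
  step 2: 3  (read a: 5→3)
  step 3: 5  (read a: 3→5)   ← first repeat (5 seen earlier)
  step 4: 2  (read b: 5→2)
  step 5: 3  (read b: 2→3)
  step 6: 1  (read b: 3→1)
  step 7: 5  (read b: 1→5)
  step 8: 3  (read a: 5→3)

So i = 1, j = 3, giving x = w[0:1] = a, y = w[1:3] = aa, z = w[3:8] = bbbba.
Check: |xy| = 3 ≤ 6 and |y| = 2 ≥ 1. Reading y takes D from 5 back to 5, so every xyⁱz is accepted.
Pumping length from the standard proof: p = 6 (the number of states). The repeated state found above gives |xy| = j ≤ 6 and |y| = j − i ≥ 1.

aa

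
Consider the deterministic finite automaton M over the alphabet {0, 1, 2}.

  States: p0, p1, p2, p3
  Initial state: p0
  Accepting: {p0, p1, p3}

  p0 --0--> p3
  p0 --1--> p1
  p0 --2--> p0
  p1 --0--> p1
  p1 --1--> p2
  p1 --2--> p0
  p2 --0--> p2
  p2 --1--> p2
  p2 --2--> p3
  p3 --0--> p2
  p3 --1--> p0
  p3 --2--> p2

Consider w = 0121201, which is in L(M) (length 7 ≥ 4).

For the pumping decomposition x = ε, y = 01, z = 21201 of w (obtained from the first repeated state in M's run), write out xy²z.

010121201

xy^2z = ε·01·01·21201 = 010121201.
Reading y = 01 takes M from p0 back to p0, so after x·y·y the machine is still in p0, and z then leads to the accepting state p0. Hence 010121201 ∈ L(M).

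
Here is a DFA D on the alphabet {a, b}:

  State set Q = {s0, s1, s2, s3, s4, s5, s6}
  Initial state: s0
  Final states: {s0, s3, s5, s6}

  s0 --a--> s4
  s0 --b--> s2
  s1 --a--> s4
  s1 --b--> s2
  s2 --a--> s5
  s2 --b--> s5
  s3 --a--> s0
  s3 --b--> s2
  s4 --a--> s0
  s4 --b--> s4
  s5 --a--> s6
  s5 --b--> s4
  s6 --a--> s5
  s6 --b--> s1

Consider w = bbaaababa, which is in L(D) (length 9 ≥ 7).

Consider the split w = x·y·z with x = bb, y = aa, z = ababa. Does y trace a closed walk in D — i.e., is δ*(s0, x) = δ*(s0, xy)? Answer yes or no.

State sequence: s0 -b-> s2 -b-> s5 -a-> s6 -a-> s5

After x (step 2): s5. After xy (step 4): s5.
They match, so y = aa drives D around a cycle from s5 back to itself; pumping y any number of times keeps D in s5 before reading z, and xyⁱz ∈ L(D) for every i ≥ 0.

yes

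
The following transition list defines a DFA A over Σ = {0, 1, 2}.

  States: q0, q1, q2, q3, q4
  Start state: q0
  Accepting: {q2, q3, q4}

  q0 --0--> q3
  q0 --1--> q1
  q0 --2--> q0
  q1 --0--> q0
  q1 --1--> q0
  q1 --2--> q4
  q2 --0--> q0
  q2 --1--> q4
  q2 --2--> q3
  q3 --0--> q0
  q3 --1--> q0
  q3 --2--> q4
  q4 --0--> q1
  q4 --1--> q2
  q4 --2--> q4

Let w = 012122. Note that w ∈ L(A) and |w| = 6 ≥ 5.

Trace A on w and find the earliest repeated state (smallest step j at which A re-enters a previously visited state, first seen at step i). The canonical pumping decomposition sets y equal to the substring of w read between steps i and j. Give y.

01

Run of A on w = 0 1 2 1 2 2:
  step 0: q0  (start)
  step 1: q3  (read 0: q0→q3)
  step 2: q0  (read 1: q3→q0)   ← first repeat (q0 seen earlier)
  step 3: q0  (read 2: q0→q0)
  step 4: q1  (read 1: q0→q1)
  step 5: q4  (read 2: q1→q4)
  step 6: q4  (read 2: q4→q4)

So i = 0, j = 2, giving x = w[0:0] = ε, y = w[0:2] = 01, z = w[2:6] = 2122.
Check: |xy| = 2 ≤ 5 and |y| = 2 ≥ 1. Reading y takes A from q0 back to q0, so every xyⁱz is accepted.
The DFA has 5 states, so the proof of the pumping lemma guarantees a repeated state among the first 5+1 visited; the segment between the two visits is the pumpable y.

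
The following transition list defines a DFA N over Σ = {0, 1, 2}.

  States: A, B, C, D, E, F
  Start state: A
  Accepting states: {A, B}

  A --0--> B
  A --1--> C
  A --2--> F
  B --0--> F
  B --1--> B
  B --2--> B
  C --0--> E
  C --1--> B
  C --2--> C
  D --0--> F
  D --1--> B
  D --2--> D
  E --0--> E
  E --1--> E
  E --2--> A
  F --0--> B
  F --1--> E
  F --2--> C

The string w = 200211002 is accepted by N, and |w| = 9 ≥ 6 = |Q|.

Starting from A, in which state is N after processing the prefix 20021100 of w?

Run of N on the first 8 characters of w = 2 0 0 2 1 1 0 0:
  step 0: A  (start)
  step 1: F  (read 2: A→F)
  step 2: B  (read 0: F→B)
  step 3: F  (read 0: B→F)
  step 4: C  (read 2: F→C)
  step 5: B  (read 1: C→B)
  step 6: B  (read 1: B→B)
  step 7: F  (read 0: B→F)
  step 8: B  (read 0: F→B)

After reading 8 characters, N is in state B.
(This kind of state-tracing is the core of the pumping-lemma construction: with 6 states, pigeonhole forces a repeat within the first 6 steps.)

B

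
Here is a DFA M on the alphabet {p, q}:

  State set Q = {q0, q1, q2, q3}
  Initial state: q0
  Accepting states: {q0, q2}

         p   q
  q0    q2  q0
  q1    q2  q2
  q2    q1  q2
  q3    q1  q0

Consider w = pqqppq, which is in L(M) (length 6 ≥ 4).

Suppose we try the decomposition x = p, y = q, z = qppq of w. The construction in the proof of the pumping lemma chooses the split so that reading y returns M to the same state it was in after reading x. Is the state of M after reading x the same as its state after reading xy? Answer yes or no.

State sequence: q0 -p-> q2 -q-> q2

After x (step 1): q2. After xy (step 2): q2.
They match, so y = q drives M around a cycle from q2 back to itself; pumping y any number of times keeps M in q2 before reading z, and xyⁱz ∈ L(M) for every i ≥ 0.

yes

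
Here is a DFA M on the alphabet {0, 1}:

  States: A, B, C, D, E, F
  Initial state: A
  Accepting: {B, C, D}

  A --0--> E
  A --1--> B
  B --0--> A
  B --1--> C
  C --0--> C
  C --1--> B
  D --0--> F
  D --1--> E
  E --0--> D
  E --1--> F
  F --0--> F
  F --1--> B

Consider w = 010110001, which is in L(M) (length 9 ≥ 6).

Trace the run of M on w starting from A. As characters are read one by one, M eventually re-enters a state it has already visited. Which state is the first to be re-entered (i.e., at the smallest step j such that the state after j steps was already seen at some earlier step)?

F

Run of M on w = 0 1 0 1 1 0 0 0 1:
  step 0: A  (start)
  step 1: E  (read 0: A→E)
  step 2: F  (read 1: E→F)
  step 3: F  (read 0: F→F)   ← first repeat (F seen earlier)
  step 4: B  (read 1: F→B)
  step 5: C  (read 1: B→C)
  step 6: C  (read 0: C→C)
  step 7: C  (read 0: C→C)
  step 8: C  (read 0: C→C)
  step 9: B  (read 1: C→B)

The earliest repeat is at step j = 3: M is in F, which it already visited at step i = 2.
Pumping length from the standard proof: p = 6 (the number of states). The repeated state found above gives |xy| = j ≤ 6 and |y| = j − i ≥ 1.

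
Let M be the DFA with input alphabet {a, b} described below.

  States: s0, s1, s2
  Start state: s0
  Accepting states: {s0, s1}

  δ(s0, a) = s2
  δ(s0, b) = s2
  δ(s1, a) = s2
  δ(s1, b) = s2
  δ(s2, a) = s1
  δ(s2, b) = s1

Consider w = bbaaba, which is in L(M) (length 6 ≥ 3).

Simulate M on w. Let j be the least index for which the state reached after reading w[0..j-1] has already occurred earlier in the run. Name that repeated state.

s2

State sequence: s0 -b-> s2 -b-> s1 -a-> s2 -a-> s1 -b-> s2 -a-> s1
First repeat at step 3: s2 was already visited.

The earliest repeat is at step j = 3: M is in s2, which it already visited at step i = 1.
The DFA has 3 states, so the proof of the pumping lemma guarantees a repeated state among the first 3+1 visited; the segment between the two visits is the pumpable y.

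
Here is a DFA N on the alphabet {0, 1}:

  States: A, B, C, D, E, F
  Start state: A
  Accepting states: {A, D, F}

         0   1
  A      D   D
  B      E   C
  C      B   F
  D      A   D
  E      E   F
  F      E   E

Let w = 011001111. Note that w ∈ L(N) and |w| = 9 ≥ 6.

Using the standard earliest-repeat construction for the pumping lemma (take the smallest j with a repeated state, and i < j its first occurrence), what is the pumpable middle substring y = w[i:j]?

1

State sequence: A -0-> D -1-> D -1-> D -0-> A -0-> D -1-> D -1-> D -1-> D -1-> D
First repeat at step 2: D was already visited.

So i = 1, j = 2, giving x = w[0:1] = 0, y = w[1:2] = 1, z = w[2:9] = 1001111.
Check: |xy| = 2 ≤ 6 and |y| = 1 ≥ 1. Reading y takes N from D back to D, so every xyⁱz is accepted.
With |Q| = 6, pigeonhole forces a state repeat no later than step 6; the substring read between the first and second visits to that state can be pumped.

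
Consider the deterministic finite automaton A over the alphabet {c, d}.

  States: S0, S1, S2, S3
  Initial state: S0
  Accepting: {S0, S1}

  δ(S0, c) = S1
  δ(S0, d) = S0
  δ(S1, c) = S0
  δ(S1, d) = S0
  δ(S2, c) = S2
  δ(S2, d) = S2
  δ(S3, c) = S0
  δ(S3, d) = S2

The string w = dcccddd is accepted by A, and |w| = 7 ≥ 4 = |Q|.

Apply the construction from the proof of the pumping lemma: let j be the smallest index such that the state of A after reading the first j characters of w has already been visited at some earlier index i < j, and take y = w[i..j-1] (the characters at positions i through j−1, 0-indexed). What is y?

Run of A on w = d c c c d d d:
  step 0: S0  (start)
  step 1: S0  (read d: S0→S0)   ← first repeat (S0 seen earlier)
  step 2: S1  (read c: S0→S1)
  step 3: S0  (read c: S1→S0)
  step 4: S1  (read c: S0→S1)
  step 5: S0  (read d: S1→S0)
  step 6: S0  (read d: S0→S0)
  step 7: S0  (read d: S0→S0)

So i = 0, j = 1, giving x = w[0:0] = ε, y = w[0:1] = d, z = w[1:7] = cccddd.
Check: |xy| = 1 ≤ 4 and |y| = 1 ≥ 1. Reading y takes A from S0 back to S0, so every xyⁱz is accepted.

d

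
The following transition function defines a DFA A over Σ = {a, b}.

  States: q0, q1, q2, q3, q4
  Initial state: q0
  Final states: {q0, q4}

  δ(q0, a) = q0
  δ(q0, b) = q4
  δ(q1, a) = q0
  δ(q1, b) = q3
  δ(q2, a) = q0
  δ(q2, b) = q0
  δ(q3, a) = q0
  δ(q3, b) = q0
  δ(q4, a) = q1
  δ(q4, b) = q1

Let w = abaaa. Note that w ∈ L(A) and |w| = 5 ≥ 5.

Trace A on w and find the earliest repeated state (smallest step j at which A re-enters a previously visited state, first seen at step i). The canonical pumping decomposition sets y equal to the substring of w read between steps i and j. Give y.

Run of A on w = a b a a a:
  step 0: q0  (start)
  step 1: q0  (read a: q0→q0)   ← first repeat (q0 seen earlier)
  step 2: q4  (read b: q0→q4)
  step 3: q1  (read a: q4→q1)
  step 4: q0  (read a: q1→q0)
  step 5: q0  (read a: q0→q0)

So i = 0, j = 1, giving x = w[0:0] = ε, y = w[0:1] = a, z = w[1:5] = baaa.
Check: |xy| = 1 ≤ 5 and |y| = 1 ≥ 1. Reading y takes A from q0 back to q0, so every xyⁱz is accepted.
The DFA has 5 states, so the proof of the pumping lemma guarantees a repeated state among the first 5+1 visited; the segment between the two visits is the pumpable y.

a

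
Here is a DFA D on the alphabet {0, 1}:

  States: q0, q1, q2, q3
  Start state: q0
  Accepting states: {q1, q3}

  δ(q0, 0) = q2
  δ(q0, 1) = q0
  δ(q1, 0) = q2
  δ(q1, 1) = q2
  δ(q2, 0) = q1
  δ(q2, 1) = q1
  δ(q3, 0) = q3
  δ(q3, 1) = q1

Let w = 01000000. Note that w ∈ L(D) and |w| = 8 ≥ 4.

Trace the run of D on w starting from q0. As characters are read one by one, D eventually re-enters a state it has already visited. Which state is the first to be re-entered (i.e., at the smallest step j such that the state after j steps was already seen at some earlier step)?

q2

State sequence: q0 -0-> q2 -1-> q1 -0-> q2 -0-> q1 -0-> q2 -0-> q1 -0-> q2 -0-> q1
First repeat at step 3: q2 was already visited.

The earliest repeat is at step j = 3: D is in q2, which it already visited at step i = 1.
Since D has 4 states, any run of length ≥ 4 visits 4+1 states, so by pigeonhole some state repeats within the first 4 steps — that repeat gives the pumpable loop.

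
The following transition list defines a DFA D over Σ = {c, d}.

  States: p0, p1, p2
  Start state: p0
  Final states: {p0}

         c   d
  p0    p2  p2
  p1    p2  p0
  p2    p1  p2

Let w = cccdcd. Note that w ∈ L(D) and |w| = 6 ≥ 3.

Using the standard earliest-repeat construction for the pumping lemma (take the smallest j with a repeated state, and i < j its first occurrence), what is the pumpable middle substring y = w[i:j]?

Run of D on w = c c c d c d:
  step 0: p0  (start)
  step 1: p2  (read c: p0→p2)
  step 2: p1  (read c: p2→p1)
  step 3: p2  (read c: p1→p2)   ← first repeat (p2 seen earlier)
  step 4: p2  (read d: p2→p2)
  step 5: p1  (read c: p2→p1)
  step 6: p0  (read d: p1→p0)

So i = 1, j = 3, giving x = w[0:1] = c, y = w[1:3] = cc, z = w[3:6] = dcd.
Check: |xy| = 3 ≤ 3 and |y| = 2 ≥ 1. Reading y takes D from p2 back to p2, so every xyⁱz is accepted.
Since D has 3 states, any run of length ≥ 3 visits 3+1 states, so by pigeonhole some state repeats within the first 3 steps — that repeat gives the pumpable loop.

cc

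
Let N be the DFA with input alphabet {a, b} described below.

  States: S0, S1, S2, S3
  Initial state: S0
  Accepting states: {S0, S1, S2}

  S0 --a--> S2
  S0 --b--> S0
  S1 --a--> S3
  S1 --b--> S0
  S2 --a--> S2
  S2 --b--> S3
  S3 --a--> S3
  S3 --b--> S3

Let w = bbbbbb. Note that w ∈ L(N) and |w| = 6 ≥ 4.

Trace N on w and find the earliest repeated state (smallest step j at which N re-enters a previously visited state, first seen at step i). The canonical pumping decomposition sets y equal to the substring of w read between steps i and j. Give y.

Run of N on w = b b b b b b:
  step 0: S0  (start)
  step 1: S0  (read b: S0→S0)   ← first repeat (S0 seen earlier)
  step 2: S0  (read b: S0→S0)
  step 3: S0  (read b: S0→S0)
  step 4: S0  (read b: S0→S0)
  step 5: S0  (read b: S0→S0)
  step 6: S0  (read b: S0→S0)

So i = 0, j = 1, giving x = w[0:0] = ε, y = w[0:1] = b, z = w[1:6] = bbbbb.
Check: |xy| = 1 ≤ 4 and |y| = 1 ≥ 1. Reading y takes N from S0 back to S0, so every xyⁱz is accepted.

b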